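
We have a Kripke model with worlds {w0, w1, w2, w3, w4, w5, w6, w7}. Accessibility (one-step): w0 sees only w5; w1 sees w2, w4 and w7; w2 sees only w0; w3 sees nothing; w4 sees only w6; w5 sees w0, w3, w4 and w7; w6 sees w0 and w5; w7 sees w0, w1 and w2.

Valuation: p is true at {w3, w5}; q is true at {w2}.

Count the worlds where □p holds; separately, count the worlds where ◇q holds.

For □p:
w0: successors {w5}; p there: w5:T. ✓
w1: successors {w2, w4, w7}; p there: w2:F, w4:F, w7:F. ✗
w2: successors {w0}; p there: w0:F. ✗
w3: no successors, so □p holds vacuously. ✓
w4: successors {w6}; p there: w6:F. ✗
w5: successors {w0, w3, w4, w7}; p there: w0:F, w3:T, w4:F, w7:F. ✗
w6: successors {w0, w5}; p there: w0:F, w5:T. ✗
w7: successors {w0, w1, w2}; p there: w0:F, w1:F, w2:F. ✗
— 2 worlds.
For ◇q:
w0: successors {w5}; q there: w5:F. ✗
w1: successors {w2, w4, w7}; q there: w2:T, w4:F, w7:F. ✓
w2: successors {w0}; q there: w0:F. ✗
w3: no successors, so ◇q fails. ✗
w4: successors {w6}; q there: w6:F. ✗
w5: successors {w0, w3, w4, w7}; q there: w0:F, w3:F, w4:F, w7:F. ✗
w6: successors {w0, w5}; q there: w0:F, w5:F. ✗
w7: successors {w0, w1, w2}; q there: w0:F, w1:F, w2:T. ✓
— 2 worlds.

2 and 2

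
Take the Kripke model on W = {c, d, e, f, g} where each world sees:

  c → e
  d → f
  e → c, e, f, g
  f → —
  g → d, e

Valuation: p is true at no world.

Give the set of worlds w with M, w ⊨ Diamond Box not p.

c: successors {e}; Box not p there: e:T. ✓
d: successors {f}; Box not p there: f:T. ✓
e: successors {c, e, f, g}; Box not p there: c:T, e:T, f:T, g:T. ✓
f: no successors, so Diamond Box not p fails. ✗
g: successors {d, e}; Box not p there: d:T, e:T. ✓

{c, d, e, g}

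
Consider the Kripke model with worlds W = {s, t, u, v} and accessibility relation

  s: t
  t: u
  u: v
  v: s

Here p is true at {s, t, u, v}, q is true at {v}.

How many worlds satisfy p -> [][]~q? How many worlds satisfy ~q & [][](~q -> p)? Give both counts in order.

For p -> [][]~q:
s: p is T, [][]~q is T. ✓
t: p is T, [][]~q is F. ✗
u: p is T, [][]~q is T. ✓
v: p is T, [][]~q is T. ✓
— 3 worlds.
For ~q & [][](~q -> p):
s: ~q is T, [][](~q -> p) is T. ✓
t: ~q is T, [][](~q -> p) is T. ✓
u: ~q is T, [][](~q -> p) is T. ✓
v: ~q is F, [][](~q -> p) is T. ✗
— 3 worlds.

3 and 3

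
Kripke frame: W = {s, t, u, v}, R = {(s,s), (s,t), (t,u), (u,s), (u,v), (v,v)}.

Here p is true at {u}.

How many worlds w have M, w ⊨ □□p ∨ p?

s: □□p is F, p is F. ✗
t: □□p is F, p is F. ✗
u: □□p is F, p is T. ✓
v: □□p is F, p is F. ✗
Satisfying worlds: {u}.

1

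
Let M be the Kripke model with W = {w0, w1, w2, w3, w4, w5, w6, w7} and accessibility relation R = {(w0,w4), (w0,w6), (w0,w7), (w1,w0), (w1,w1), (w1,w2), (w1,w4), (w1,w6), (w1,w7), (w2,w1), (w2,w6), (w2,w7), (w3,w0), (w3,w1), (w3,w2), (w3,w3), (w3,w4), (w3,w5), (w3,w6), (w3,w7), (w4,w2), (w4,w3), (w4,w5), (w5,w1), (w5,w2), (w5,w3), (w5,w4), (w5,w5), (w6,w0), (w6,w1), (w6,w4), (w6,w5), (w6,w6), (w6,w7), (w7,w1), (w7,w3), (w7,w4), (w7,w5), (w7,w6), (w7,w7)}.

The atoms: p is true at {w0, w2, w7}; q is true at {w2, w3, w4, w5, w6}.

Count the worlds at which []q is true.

1

w0: successors {w4, w6, w7}; q there: w4:T, w6:T, w7:F. ✗
w1: successors {w0, w1, w2, w4, w6, w7}; q there: w0:F, w1:F, w2:T, w4:T, w6:T, w7:F. ✗
w2: successors {w1, w6, w7}; q there: w1:F, w6:T, w7:F. ✗
w3: successors {w0, w1, w2, w3, w4, w5, w6, w7}; q there: w0:F, w1:F, w2:T, w3:T, w4:T, w5:T, w6:T, w7:F. ✗
w4: successors {w2, w3, w5}; q there: w2:T, w3:T, w5:T. ✓
w5: successors {w1, w2, w3, w4, w5}; q there: w1:F, w2:T, w3:T, w4:T, w5:T. ✗
w6: successors {w0, w1, w4, w5, w6, w7}; q there: w0:F, w1:F, w4:T, w5:T, w6:T, w7:F. ✗
w7: successors {w1, w3, w4, w5, w6, w7}; q there: w1:F, w3:T, w4:T, w5:T, w6:T, w7:F. ✗
Satisfying worlds: {w4}.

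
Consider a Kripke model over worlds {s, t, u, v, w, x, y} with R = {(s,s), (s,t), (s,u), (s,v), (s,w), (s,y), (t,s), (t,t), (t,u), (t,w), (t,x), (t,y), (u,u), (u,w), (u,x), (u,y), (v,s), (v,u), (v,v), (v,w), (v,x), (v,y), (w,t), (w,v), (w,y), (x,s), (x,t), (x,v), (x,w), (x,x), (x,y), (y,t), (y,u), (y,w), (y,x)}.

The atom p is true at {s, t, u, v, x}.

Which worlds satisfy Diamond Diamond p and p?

{s, t, u, v, x}

s: Diamond Diamond p is T, p is T. ✓
t: Diamond Diamond p is T, p is T. ✓
u: Diamond Diamond p is T, p is T. ✓
v: Diamond Diamond p is T, p is T. ✓
w: Diamond Diamond p is T, p is F. ✗
x: Diamond Diamond p is T, p is T. ✓
y: Diamond Diamond p is T, p is F. ✗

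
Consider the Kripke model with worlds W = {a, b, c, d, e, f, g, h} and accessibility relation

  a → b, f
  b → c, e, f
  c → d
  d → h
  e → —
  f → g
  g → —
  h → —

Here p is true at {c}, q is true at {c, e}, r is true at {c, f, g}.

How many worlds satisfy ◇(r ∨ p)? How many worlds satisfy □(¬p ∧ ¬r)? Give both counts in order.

3 and 5

For ◇(r ∨ p):
a: successors {b, f}; r ∨ p there: b:F, f:T. ✓
b: successors {c, e, f}; r ∨ p there: c:T, e:F, f:T. ✓
c: successors {d}; r ∨ p there: d:F. ✗
d: successors {h}; r ∨ p there: h:F. ✗
e: no successors, so ◇(r ∨ p) fails. ✗
f: successors {g}; r ∨ p there: g:T. ✓
g: no successors, so ◇(r ∨ p) fails. ✗
h: no successors, so ◇(r ∨ p) fails. ✗
— 3 worlds.
For □(¬p ∧ ¬r):
a: successors {b, f}; ¬p ∧ ¬r there: b:T, f:F. ✗
b: successors {c, e, f}; ¬p ∧ ¬r there: c:F, e:T, f:F. ✗
c: successors {d}; ¬p ∧ ¬r there: d:T. ✓
d: successors {h}; ¬p ∧ ¬r there: h:T. ✓
e: no successors, so □(¬p ∧ ¬r) holds vacuously. ✓
f: successors {g}; ¬p ∧ ¬r there: g:F. ✗
g: no successors, so □(¬p ∧ ¬r) holds vacuously. ✓
h: no successors, so □(¬p ∧ ¬r) holds vacuously. ✓
— 5 worlds.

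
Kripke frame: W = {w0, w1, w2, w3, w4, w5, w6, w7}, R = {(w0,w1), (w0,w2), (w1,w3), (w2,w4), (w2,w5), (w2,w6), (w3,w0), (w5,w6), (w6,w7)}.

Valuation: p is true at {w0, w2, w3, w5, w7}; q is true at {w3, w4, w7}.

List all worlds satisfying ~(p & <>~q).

{w1, w4, w6, w7}

w0: p & <>~q is T. ✗
w1: p & <>~q is F. ✓
w2: p & <>~q is T. ✗
w3: p & <>~q is T. ✗
w4: p & <>~q is F. ✓
w5: p & <>~q is T. ✗
w6: p & <>~q is F. ✓
w7: p & <>~q is F. ✓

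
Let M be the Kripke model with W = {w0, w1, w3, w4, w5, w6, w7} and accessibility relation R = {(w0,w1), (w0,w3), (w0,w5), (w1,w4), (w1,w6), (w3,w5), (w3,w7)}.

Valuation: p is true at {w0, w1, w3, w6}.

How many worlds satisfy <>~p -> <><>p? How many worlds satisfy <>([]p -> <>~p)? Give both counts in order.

5 and 1

For <>~p -> <><>p:
w0: <>~p is T, <><>p is T. ✓
w1: <>~p is T, <><>p is F. ✗
w3: <>~p is T, <><>p is F. ✗
w4: <>~p is F, <><>p is F. ✓
w5: <>~p is F, <><>p is F. ✓
w6: <>~p is F, <><>p is F. ✓
w7: <>~p is F, <><>p is F. ✓
— 5 worlds.
For <>([]p -> <>~p):
w0: successors {w1, w3, w5}; []p -> <>~p there: w1:T, w3:T, w5:F. ✓
w1: successors {w4, w6}; []p -> <>~p there: w4:F, w6:F. ✗
w3: successors {w5, w7}; []p -> <>~p there: w5:F, w7:F. ✗
w4: no successors, so <>([]p -> <>~p) fails. ✗
w5: no successors, so <>([]p -> <>~p) fails. ✗
w6: no successors, so <>([]p -> <>~p) fails. ✗
w7: no successors, so <>([]p -> <>~p) fails. ✗
— 1 world.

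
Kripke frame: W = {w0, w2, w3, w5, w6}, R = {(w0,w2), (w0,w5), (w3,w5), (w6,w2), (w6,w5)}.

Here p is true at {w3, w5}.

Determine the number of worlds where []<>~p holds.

w0: successors {w2, w5}; <>~p there: w2:F, w5:F. ✗
w2: no successors, so []<>~p holds vacuously. ✓
w3: successors {w5}; <>~p there: w5:F. ✗
w5: no successors, so []<>~p holds vacuously. ✓
w6: successors {w2, w5}; <>~p there: w2:F, w5:F. ✗
Satisfying worlds: {w2, w5}.

2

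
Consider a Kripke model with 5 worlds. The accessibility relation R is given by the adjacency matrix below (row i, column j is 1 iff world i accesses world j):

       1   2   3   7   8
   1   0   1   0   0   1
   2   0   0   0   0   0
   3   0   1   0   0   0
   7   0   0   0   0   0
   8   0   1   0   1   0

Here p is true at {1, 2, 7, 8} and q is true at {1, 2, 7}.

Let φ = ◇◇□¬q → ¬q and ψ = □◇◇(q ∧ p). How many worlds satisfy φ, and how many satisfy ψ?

4 and 2

For ◇◇□¬q → ¬q:
1: ◇◇□¬q is T, ¬q is F. ✗
2: ◇◇□¬q is F, ¬q is F. ✓
3: ◇◇□¬q is F, ¬q is T. ✓
7: ◇◇□¬q is F, ¬q is F. ✓
8: ◇◇□¬q is F, ¬q is T. ✓
— 4 worlds.
For □◇◇(q ∧ p):
1: successors {2, 8}; ◇◇(q ∧ p) there: 2:F, 8:F. ✗
2: no successors, so □◇◇(q ∧ p) holds vacuously. ✓
3: successors {2}; ◇◇(q ∧ p) there: 2:F. ✗
7: no successors, so □◇◇(q ∧ p) holds vacuously. ✓
8: successors {2, 7}; ◇◇(q ∧ p) there: 2:F, 7:F. ✗
— 2 worlds.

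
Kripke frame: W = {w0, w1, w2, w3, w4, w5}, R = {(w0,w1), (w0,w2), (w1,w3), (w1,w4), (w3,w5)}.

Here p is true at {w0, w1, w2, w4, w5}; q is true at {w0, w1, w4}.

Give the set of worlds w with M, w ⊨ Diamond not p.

{w1}

w0: successors {w1, w2}; not p there: w1:F, w2:F. ✗
w1: successors {w3, w4}; not p there: w3:T, w4:F. ✓
w2: no successors, so Diamond not p fails. ✗
w3: successors {w5}; not p there: w5:F. ✗
w4: no successors, so Diamond not p fails. ✗
w5: no successors, so Diamond not p fails. ✗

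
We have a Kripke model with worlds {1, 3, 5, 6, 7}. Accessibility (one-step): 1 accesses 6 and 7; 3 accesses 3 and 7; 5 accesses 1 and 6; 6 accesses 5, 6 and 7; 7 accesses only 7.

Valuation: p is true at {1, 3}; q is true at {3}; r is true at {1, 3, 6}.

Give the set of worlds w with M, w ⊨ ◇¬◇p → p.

{1, 3}

1: ◇¬◇p is T, p is T. ✓
3: ◇¬◇p is T, p is T. ✓
5: ◇¬◇p is T, p is F. ✗
6: ◇¬◇p is T, p is F. ✗
7: ◇¬◇p is T, p is F. ✗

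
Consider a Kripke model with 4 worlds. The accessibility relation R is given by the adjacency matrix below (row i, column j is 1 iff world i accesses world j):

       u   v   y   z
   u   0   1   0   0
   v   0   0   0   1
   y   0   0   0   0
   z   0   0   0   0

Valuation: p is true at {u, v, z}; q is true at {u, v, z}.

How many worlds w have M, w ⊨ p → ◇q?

u: p is T, ◇q is T. ✓
v: p is T, ◇q is T. ✓
y: p is F, ◇q is F. ✓
z: p is T, ◇q is F. ✗
Satisfying worlds: {u, v, y}.

3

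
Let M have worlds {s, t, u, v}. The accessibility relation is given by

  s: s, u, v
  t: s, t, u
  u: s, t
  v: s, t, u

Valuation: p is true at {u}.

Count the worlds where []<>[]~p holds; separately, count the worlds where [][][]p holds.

For []<>[]~p:
s: successors {s, u, v}; <>[]~p there: s:T, u:F, v:T. ✗
t: successors {s, t, u}; <>[]~p there: s:T, t:T, u:F. ✗
u: successors {s, t}; <>[]~p there: s:T, t:T. ✓
v: successors {s, t, u}; <>[]~p there: s:T, t:T, u:F. ✗
— 1 world.
For [][][]p:
s: successors {s, u, v}; [][]p there: s:F, u:F, v:F. ✗
t: successors {s, t, u}; [][]p there: s:F, t:F, u:F. ✗
u: successors {s, t}; [][]p there: s:F, t:F. ✗
v: successors {s, t, u}; [][]p there: s:F, t:F, u:F. ✗
— 0 worlds.

1 and 0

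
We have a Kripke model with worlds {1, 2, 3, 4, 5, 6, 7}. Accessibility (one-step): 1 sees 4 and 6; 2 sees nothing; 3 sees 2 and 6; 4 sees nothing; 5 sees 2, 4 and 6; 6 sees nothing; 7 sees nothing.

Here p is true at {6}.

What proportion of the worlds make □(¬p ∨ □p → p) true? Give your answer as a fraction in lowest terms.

4/7

1: successors {4, 6}; ¬p ∨ □p → p there: 4:F, 6:T. ✗
2: no successors, so □(¬p ∨ □p → p) holds vacuously. ✓
3: successors {2, 6}; ¬p ∨ □p → p there: 2:F, 6:T. ✗
4: no successors, so □(¬p ∨ □p → p) holds vacuously. ✓
5: successors {2, 4, 6}; ¬p ∨ □p → p there: 2:F, 4:F, 6:T. ✗
6: no successors, so □(¬p ∨ □p → p) holds vacuously. ✓
7: no successors, so □(¬p ∨ □p → p) holds vacuously. ✓
That's 4 of 7 worlds, so 4/7.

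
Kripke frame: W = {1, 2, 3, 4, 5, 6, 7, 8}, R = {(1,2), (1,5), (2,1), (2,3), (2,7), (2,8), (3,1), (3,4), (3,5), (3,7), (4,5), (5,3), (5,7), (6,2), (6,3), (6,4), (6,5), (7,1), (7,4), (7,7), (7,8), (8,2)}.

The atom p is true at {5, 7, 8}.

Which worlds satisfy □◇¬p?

{1, 2, 4, 5, 8}

1: successors {2, 5}; ◇¬p there: 2:T, 5:T. ✓
2: successors {1, 3, 7, 8}; ◇¬p there: 1:T, 3:T, 7:T, 8:T. ✓
3: successors {1, 4, 5, 7}; ◇¬p there: 1:T, 4:F, 5:T, 7:T. ✗
4: successors {5}; ◇¬p there: 5:T. ✓
5: successors {3, 7}; ◇¬p there: 3:T, 7:T. ✓
6: successors {2, 3, 4, 5}; ◇¬p there: 2:T, 3:T, 4:F, 5:T. ✗
7: successors {1, 4, 7, 8}; ◇¬p there: 1:T, 4:F, 7:T, 8:T. ✗
8: successors {2}; ◇¬p there: 2:T. ✓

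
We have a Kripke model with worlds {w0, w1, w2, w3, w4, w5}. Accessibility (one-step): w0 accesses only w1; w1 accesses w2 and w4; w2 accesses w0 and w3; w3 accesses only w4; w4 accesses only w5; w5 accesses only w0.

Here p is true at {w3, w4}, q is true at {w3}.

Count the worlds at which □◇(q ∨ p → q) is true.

w0: successors {w1}; ◇(q ∨ p → q) there: w1:T. ✓
w1: successors {w2, w4}; ◇(q ∨ p → q) there: w2:T, w4:T. ✓
w2: successors {w0, w3}; ◇(q ∨ p → q) there: w0:T, w3:F. ✗
w3: successors {w4}; ◇(q ∨ p → q) there: w4:T. ✓
w4: successors {w5}; ◇(q ∨ p → q) there: w5:T. ✓
w5: successors {w0}; ◇(q ∨ p → q) there: w0:T. ✓
Satisfying worlds: {w0, w1, w3, w4, w5}.

5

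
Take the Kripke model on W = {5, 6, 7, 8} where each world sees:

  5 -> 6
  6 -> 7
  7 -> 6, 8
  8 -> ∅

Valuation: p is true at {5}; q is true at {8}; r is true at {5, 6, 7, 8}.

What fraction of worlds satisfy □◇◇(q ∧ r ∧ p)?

1/4

5: successors {6}; ◇◇(q ∧ r ∧ p) there: 6:F. ✗
6: successors {7}; ◇◇(q ∧ r ∧ p) there: 7:F. ✗
7: successors {6, 8}; ◇◇(q ∧ r ∧ p) there: 6:F, 8:F. ✗
8: no successors, so □◇◇(q ∧ r ∧ p) holds vacuously. ✓
That's 1 of 4 worlds, so 1/4.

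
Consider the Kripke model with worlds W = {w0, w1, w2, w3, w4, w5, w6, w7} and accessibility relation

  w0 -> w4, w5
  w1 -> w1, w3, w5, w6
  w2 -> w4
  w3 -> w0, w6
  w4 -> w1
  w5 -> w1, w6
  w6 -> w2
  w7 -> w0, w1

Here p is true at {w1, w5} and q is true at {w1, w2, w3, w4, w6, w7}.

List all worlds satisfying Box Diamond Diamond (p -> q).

{w0, w1, w2, w3, w4, w5, w6, w7}

w0: successors {w4, w5}; Diamond Diamond (p -> q) there: w4:T, w5:T. ✓
w1: successors {w1, w3, w5, w6}; Diamond Diamond (p -> q) there: w1:T, w3:T, w5:T, w6:T. ✓
w2: successors {w4}; Diamond Diamond (p -> q) there: w4:T. ✓
w3: successors {w0, w6}; Diamond Diamond (p -> q) there: w0:T, w6:T. ✓
w4: successors {w1}; Diamond Diamond (p -> q) there: w1:T. ✓
w5: successors {w1, w6}; Diamond Diamond (p -> q) there: w1:T, w6:T. ✓
w6: successors {w2}; Diamond Diamond (p -> q) there: w2:T. ✓
w7: successors {w0, w1}; Diamond Diamond (p -> q) there: w0:T, w1:T. ✓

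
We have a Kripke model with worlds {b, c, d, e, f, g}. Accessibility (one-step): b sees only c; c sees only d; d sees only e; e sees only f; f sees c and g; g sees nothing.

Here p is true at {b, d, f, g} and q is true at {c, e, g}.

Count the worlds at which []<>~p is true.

b: successors {c}; <>~p there: c:F. ✗
c: successors {d}; <>~p there: d:T. ✓
d: successors {e}; <>~p there: e:F. ✗
e: successors {f}; <>~p there: f:T. ✓
f: successors {c, g}; <>~p there: c:F, g:F. ✗
g: no successors, so []<>~p holds vacuously. ✓
Satisfying worlds: {c, e, g}.

3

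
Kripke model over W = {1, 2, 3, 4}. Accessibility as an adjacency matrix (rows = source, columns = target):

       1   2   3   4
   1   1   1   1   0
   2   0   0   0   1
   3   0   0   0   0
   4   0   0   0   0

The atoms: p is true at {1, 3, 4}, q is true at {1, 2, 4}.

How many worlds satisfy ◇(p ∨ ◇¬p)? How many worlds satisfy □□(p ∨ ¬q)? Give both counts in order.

For ◇(p ∨ ◇¬p):
1: successors {1, 2, 3}; p ∨ ◇¬p there: 1:T, 2:F, 3:T. ✓
2: successors {4}; p ∨ ◇¬p there: 4:T. ✓
3: no successors, so ◇(p ∨ ◇¬p) fails. ✗
4: no successors, so ◇(p ∨ ◇¬p) fails. ✗
— 2 worlds.
For □□(p ∨ ¬q):
1: successors {1, 2, 3}; □(p ∨ ¬q) there: 1:F, 2:T, 3:T. ✗
2: successors {4}; □(p ∨ ¬q) there: 4:T. ✓
3: no successors, so □□(p ∨ ¬q) holds vacuously. ✓
4: no successors, so □□(p ∨ ¬q) holds vacuously. ✓
— 3 worlds.

2 and 3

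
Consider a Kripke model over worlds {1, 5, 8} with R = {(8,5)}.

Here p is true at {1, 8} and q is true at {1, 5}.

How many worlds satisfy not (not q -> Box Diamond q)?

1: not q -> Box Diamond q is T. ✗
5: not q -> Box Diamond q is T. ✗
8: not q -> Box Diamond q is F. ✓
Satisfying worlds: {8}.

1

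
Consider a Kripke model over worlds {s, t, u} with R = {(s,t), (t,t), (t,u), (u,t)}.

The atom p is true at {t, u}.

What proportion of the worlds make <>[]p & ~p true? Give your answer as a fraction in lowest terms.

s: <>[]p is T, ~p is T. ✓
t: <>[]p is T, ~p is F. ✗
u: <>[]p is T, ~p is F. ✗
That's 1 of 3 worlds, so 1/3.

1/3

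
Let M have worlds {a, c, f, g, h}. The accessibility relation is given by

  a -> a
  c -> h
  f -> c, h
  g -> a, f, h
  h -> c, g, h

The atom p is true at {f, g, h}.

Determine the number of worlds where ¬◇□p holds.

3

a: ◇□p is F. ✓
c: ◇□p is F. ✓
f: ◇□p is T. ✗
g: ◇□p is F. ✓
h: ◇□p is T. ✗
Satisfying worlds: {a, c, g}.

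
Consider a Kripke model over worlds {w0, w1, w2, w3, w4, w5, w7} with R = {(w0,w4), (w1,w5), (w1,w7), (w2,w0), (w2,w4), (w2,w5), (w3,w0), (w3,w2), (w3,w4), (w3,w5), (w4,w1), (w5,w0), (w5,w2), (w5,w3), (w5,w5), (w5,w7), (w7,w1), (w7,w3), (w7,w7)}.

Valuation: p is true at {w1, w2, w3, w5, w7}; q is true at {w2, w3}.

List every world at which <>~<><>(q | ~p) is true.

{w0, w2, w3, w5}

w0: successors {w4}; ~<><>(q | ~p) there: w4:T. ✓
w1: successors {w5, w7}; ~<><>(q | ~p) there: w5:F, w7:F. ✗
w2: successors {w0, w4, w5}; ~<><>(q | ~p) there: w0:T, w4:T, w5:F. ✓
w3: successors {w0, w2, w4, w5}; ~<><>(q | ~p) there: w0:T, w2:F, w4:T, w5:F. ✓
w4: successors {w1}; ~<><>(q | ~p) there: w1:F. ✗
w5: successors {w0, w2, w3, w5, w7}; ~<><>(q | ~p) there: w0:T, w2:F, w3:F, w5:F, w7:F. ✓
w7: successors {w1, w3, w7}; ~<><>(q | ~p) there: w1:F, w3:F, w7:F. ✗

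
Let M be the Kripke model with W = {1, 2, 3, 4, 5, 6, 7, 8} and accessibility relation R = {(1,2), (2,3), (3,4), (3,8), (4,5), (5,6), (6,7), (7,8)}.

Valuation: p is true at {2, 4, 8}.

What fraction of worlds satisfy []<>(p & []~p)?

1: successors {2}; <>(p & []~p) there: 2:F. ✗
2: successors {3}; <>(p & []~p) there: 3:T. ✓
3: successors {4, 8}; <>(p & []~p) there: 4:F, 8:F. ✗
4: successors {5}; <>(p & []~p) there: 5:F. ✗
5: successors {6}; <>(p & []~p) there: 6:F. ✗
6: successors {7}; <>(p & []~p) there: 7:T. ✓
7: successors {8}; <>(p & []~p) there: 8:F. ✗
8: no successors, so []<>(p & []~p) holds vacuously. ✓
That's 3 of 8 worlds, so 3/8.

3/8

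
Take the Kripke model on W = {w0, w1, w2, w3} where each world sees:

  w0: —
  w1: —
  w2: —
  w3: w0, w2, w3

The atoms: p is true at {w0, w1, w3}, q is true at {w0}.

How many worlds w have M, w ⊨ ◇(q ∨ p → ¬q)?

1

w0: no successors, so ◇(q ∨ p → ¬q) fails. ✗
w1: no successors, so ◇(q ∨ p → ¬q) fails. ✗
w2: no successors, so ◇(q ∨ p → ¬q) fails. ✗
w3: successors {w0, w2, w3}; q ∨ p → ¬q there: w0:F, w2:T, w3:T. ✓
Satisfying worlds: {w3}.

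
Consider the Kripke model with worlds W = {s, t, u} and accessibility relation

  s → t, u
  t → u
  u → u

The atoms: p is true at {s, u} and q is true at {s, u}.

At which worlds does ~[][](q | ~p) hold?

∅

s: [][](q | ~p) is T. ✗
t: [][](q | ~p) is T. ✗
u: [][](q | ~p) is T. ✗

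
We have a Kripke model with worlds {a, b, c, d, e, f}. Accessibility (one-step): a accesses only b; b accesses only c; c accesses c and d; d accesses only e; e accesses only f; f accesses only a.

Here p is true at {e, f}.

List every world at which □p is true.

a: successors {b}; p there: b:F. ✗
b: successors {c}; p there: c:F. ✗
c: successors {c, d}; p there: c:F, d:F. ✗
d: successors {e}; p there: e:T. ✓
e: successors {f}; p there: f:T. ✓
f: successors {a}; p there: a:F. ✗

{d, e}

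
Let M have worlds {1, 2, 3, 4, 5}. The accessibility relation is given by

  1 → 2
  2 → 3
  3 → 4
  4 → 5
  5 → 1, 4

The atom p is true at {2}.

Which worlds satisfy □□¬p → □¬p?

{2, 3, 4, 5}

1: □□¬p is T, □¬p is F. ✗
2: □□¬p is T, □¬p is T. ✓
3: □□¬p is T, □¬p is T. ✓
4: □□¬p is T, □¬p is T. ✓
5: □□¬p is F, □¬p is T. ✓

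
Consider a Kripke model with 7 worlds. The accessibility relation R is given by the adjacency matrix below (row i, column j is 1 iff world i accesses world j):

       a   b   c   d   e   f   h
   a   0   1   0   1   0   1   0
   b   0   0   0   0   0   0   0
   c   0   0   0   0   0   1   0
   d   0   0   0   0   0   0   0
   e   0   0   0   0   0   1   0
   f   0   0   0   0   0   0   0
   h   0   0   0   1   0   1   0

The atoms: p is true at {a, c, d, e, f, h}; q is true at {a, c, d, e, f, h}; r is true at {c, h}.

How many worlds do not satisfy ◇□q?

3

a: successors {b, d, f}; □q there: b:T, d:T, f:T. ✓
b: no successors, so ◇□q fails. ✗
c: successors {f}; □q there: f:T. ✓
d: no successors, so ◇□q fails. ✗
e: successors {f}; □q there: f:T. ✓
f: no successors, so ◇□q fails. ✗
h: successors {d, f}; □q there: d:T, f:T. ✓
Satisfying worlds: {a, c, e, h}.
So ◇□q fails at the other 3 worlds.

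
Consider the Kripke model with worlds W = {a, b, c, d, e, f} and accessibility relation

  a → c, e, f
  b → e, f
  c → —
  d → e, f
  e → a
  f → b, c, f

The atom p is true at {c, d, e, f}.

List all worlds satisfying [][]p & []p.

a: [][]p is F, []p is T. ✗
b: [][]p is F, []p is T. ✗
c: [][]p is T, []p is T. ✓
d: [][]p is F, []p is T. ✗
e: [][]p is T, []p is F. ✗
f: [][]p is F, []p is F. ✗

{c}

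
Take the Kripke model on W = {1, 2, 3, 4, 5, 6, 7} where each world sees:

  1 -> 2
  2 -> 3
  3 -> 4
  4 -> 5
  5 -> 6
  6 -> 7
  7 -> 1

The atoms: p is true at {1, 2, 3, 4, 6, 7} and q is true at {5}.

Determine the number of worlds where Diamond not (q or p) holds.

0

1: successors {2}; not (q or p) there: 2:F. ✗
2: successors {3}; not (q or p) there: 3:F. ✗
3: successors {4}; not (q or p) there: 4:F. ✗
4: successors {5}; not (q or p) there: 5:F. ✗
5: successors {6}; not (q or p) there: 6:F. ✗
6: successors {7}; not (q or p) there: 7:F. ✗
7: successors {1}; not (q or p) there: 1:F. ✗
Satisfying worlds: ∅.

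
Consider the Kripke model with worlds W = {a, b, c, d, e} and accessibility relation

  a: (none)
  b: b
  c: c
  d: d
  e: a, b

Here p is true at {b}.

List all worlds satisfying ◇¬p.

a: no successors, so ◇¬p fails. ✗
b: successors {b}; ¬p there: b:F. ✗
c: successors {c}; ¬p there: c:T. ✓
d: successors {d}; ¬p there: d:T. ✓
e: successors {a, b}; ¬p there: a:T, b:F. ✓

{c, d, e}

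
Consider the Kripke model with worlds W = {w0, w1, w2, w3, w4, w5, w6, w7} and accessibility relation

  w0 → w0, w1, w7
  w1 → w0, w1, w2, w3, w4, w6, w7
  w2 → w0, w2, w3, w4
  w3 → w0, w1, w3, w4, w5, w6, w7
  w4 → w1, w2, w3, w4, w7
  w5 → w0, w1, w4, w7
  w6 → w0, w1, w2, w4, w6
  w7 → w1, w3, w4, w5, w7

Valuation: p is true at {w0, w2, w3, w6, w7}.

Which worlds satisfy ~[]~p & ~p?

w0: ~[]~p is T, ~p is F. ✗
w1: ~[]~p is T, ~p is T. ✓
w2: ~[]~p is T, ~p is F. ✗
w3: ~[]~p is T, ~p is F. ✗
w4: ~[]~p is T, ~p is T. ✓
w5: ~[]~p is T, ~p is T. ✓
w6: ~[]~p is T, ~p is F. ✗
w7: ~[]~p is T, ~p is F. ✗

{w1, w4, w5}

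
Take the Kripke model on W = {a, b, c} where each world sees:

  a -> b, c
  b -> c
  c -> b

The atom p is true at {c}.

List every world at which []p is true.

{b}

a: successors {b, c}; p there: b:F, c:T. ✗
b: successors {c}; p there: c:T. ✓
c: successors {b}; p there: b:F. ✗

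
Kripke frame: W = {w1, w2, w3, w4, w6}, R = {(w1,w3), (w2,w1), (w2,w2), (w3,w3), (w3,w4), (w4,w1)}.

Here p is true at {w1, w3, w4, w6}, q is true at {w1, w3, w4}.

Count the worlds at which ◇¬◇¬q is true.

4

w1: successors {w3}; ¬◇¬q there: w3:T. ✓
w2: successors {w1, w2}; ¬◇¬q there: w1:T, w2:F. ✓
w3: successors {w3, w4}; ¬◇¬q there: w3:T, w4:T. ✓
w4: successors {w1}; ¬◇¬q there: w1:T. ✓
w6: no successors, so ◇¬◇¬q fails. ✗
Satisfying worlds: {w1, w2, w3, w4}.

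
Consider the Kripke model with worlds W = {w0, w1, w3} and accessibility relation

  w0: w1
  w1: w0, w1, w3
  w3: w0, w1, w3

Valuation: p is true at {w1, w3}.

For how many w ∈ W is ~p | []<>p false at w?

w0: ~p is T, []<>p is T. ✓
w1: ~p is F, []<>p is T. ✓
w3: ~p is F, []<>p is T. ✓
Satisfying worlds: {w0, w1, w3}.
So ~p | []<>p fails at the other 0 worlds.

0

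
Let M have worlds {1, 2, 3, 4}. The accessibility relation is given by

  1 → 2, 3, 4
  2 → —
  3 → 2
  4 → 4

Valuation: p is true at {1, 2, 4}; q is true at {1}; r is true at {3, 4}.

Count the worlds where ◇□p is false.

1

1: successors {2, 3, 4}; □p there: 2:T, 3:T, 4:T. ✓
2: no successors, so ◇□p fails. ✗
3: successors {2}; □p there: 2:T. ✓
4: successors {4}; □p there: 4:T. ✓
Satisfying worlds: {1, 3, 4}.
So ◇□p fails at the other 1 world.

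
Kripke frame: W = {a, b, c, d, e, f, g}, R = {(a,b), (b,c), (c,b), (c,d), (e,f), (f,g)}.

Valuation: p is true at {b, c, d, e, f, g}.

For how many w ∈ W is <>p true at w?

a: successors {b}; p there: b:T. ✓
b: successors {c}; p there: c:T. ✓
c: successors {b, d}; p there: b:T, d:T. ✓
d: no successors, so <>p fails. ✗
e: successors {f}; p there: f:T. ✓
f: successors {g}; p there: g:T. ✓
g: no successors, so <>p fails. ✗
Satisfying worlds: {a, b, c, e, f}.

5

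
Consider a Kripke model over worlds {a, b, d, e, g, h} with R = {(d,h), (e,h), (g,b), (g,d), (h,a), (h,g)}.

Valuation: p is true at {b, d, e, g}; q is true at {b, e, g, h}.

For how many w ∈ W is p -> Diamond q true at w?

a: p is F, Diamond q is F. ✓
b: p is T, Diamond q is F. ✗
d: p is T, Diamond q is T. ✓
e: p is T, Diamond q is T. ✓
g: p is T, Diamond q is T. ✓
h: p is F, Diamond q is T. ✓
Satisfying worlds: {a, d, e, g, h}.

5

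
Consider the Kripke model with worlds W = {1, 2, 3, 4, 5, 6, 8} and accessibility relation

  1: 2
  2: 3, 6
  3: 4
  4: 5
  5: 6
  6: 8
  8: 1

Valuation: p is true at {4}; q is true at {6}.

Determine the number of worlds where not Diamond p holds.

6

1: Diamond p is F. ✓
2: Diamond p is F. ✓
3: Diamond p is T. ✗
4: Diamond p is F. ✓
5: Diamond p is F. ✓
6: Diamond p is F. ✓
8: Diamond p is F. ✓
Satisfying worlds: {1, 2, 4, 5, 6, 8}.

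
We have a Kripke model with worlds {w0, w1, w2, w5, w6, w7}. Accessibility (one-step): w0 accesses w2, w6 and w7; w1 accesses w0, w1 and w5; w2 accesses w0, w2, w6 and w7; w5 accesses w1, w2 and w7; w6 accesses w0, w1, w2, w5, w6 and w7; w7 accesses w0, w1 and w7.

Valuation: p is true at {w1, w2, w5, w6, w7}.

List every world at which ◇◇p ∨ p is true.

w0: ◇◇p is T, p is F. ✓
w1: ◇◇p is T, p is T. ✓
w2: ◇◇p is T, p is T. ✓
w5: ◇◇p is T, p is T. ✓
w6: ◇◇p is T, p is T. ✓
w7: ◇◇p is T, p is T. ✓

{w0, w1, w2, w5, w6, w7}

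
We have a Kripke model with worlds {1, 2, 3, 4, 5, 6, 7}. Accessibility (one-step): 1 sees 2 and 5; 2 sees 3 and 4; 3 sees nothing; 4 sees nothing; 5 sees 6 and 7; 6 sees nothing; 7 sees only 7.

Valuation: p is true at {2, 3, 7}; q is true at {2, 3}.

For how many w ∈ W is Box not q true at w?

1: successors {2, 5}; not q there: 2:F, 5:T. ✗
2: successors {3, 4}; not q there: 3:F, 4:T. ✗
3: no successors, so Box not q holds vacuously. ✓
4: no successors, so Box not q holds vacuously. ✓
5: successors {6, 7}; not q there: 6:T, 7:T. ✓
6: no successors, so Box not q holds vacuously. ✓
7: successors {7}; not q there: 7:T. ✓
Satisfying worlds: {3, 4, 5, 6, 7}.

5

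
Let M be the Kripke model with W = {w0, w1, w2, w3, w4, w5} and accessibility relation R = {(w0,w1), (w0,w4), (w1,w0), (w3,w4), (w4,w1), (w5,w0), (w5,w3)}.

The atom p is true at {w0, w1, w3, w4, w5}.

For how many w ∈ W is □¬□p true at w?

w0: successors {w1, w4}; ¬□p there: w1:F, w4:F. ✗
w1: successors {w0}; ¬□p there: w0:F. ✗
w2: no successors, so □¬□p holds vacuously. ✓
w3: successors {w4}; ¬□p there: w4:F. ✗
w4: successors {w1}; ¬□p there: w1:F. ✗
w5: successors {w0, w3}; ¬□p there: w0:F, w3:F. ✗
Satisfying worlds: {w2}.

1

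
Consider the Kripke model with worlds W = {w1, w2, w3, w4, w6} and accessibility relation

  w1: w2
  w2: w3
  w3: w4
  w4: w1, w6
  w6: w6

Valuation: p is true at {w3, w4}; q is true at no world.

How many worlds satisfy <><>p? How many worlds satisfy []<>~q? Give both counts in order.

For <><>p:
w1: successors {w2}; <>p there: w2:T. ✓
w2: successors {w3}; <>p there: w3:T. ✓
w3: successors {w4}; <>p there: w4:F. ✗
w4: successors {w1, w6}; <>p there: w1:F, w6:F. ✗
w6: successors {w6}; <>p there: w6:F. ✗
— 2 worlds.
For []<>~q:
w1: successors {w2}; <>~q there: w2:T. ✓
w2: successors {w3}; <>~q there: w3:T. ✓
w3: successors {w4}; <>~q there: w4:T. ✓
w4: successors {w1, w6}; <>~q there: w1:T, w6:T. ✓
w6: successors {w6}; <>~q there: w6:T. ✓
— 5 worlds.

2 and 5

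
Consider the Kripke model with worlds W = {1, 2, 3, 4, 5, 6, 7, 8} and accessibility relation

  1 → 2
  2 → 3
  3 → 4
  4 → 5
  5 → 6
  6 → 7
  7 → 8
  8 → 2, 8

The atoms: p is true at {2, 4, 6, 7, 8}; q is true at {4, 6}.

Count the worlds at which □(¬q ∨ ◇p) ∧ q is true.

1: □(¬q ∨ ◇p) is T, q is F. ✗
2: □(¬q ∨ ◇p) is T, q is F. ✗
3: □(¬q ∨ ◇p) is F, q is F. ✗
4: □(¬q ∨ ◇p) is T, q is T. ✓
5: □(¬q ∨ ◇p) is T, q is F. ✗
6: □(¬q ∨ ◇p) is T, q is T. ✓
7: □(¬q ∨ ◇p) is T, q is F. ✗
8: □(¬q ∨ ◇p) is T, q is F. ✗
Satisfying worlds: {4, 6}.

2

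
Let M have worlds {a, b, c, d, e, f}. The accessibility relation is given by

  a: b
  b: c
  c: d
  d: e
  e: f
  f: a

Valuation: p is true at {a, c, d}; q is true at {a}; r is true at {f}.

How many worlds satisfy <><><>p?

a: successors {b}; <><>p there: b:T. ✓
b: successors {c}; <><>p there: c:F. ✗
c: successors {d}; <><>p there: d:F. ✗
d: successors {e}; <><>p there: e:T. ✓
e: successors {f}; <><>p there: f:F. ✗
f: successors {a}; <><>p there: a:T. ✓
Satisfying worlds: {a, d, f}.

3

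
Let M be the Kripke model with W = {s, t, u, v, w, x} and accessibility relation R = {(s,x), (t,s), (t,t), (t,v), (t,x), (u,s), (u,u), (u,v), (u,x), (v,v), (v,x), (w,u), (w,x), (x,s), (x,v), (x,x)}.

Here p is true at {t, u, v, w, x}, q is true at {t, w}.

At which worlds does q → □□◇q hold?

{s, u, v, x}

s: q is F, □□◇q is F. ✓
t: q is T, □□◇q is F. ✗
u: q is F, □□◇q is F. ✓
v: q is F, □□◇q is F. ✓
w: q is T, □□◇q is F. ✗
x: q is F, □□◇q is F. ✓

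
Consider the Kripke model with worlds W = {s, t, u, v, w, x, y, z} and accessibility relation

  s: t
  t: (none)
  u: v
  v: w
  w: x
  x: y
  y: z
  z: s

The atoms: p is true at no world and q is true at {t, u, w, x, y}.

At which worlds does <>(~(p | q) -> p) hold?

s: successors {t}; ~(p | q) -> p there: t:T. ✓
t: no successors, so <>(~(p | q) -> p) fails. ✗
u: successors {v}; ~(p | q) -> p there: v:F. ✗
v: successors {w}; ~(p | q) -> p there: w:T. ✓
w: successors {x}; ~(p | q) -> p there: x:T. ✓
x: successors {y}; ~(p | q) -> p there: y:T. ✓
y: successors {z}; ~(p | q) -> p there: z:F. ✗
z: successors {s}; ~(p | q) -> p there: s:F. ✗

{s, v, w, x}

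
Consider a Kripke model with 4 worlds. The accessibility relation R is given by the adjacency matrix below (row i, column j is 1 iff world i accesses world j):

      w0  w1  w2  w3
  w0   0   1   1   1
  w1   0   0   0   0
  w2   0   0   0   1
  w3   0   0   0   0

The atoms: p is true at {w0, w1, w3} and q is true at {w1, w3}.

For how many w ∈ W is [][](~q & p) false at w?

1

w0: successors {w1, w2, w3}; [](~q & p) there: w1:T, w2:F, w3:T. ✗
w1: no successors, so [][](~q & p) holds vacuously. ✓
w2: successors {w3}; [](~q & p) there: w3:T. ✓
w3: no successors, so [][](~q & p) holds vacuously. ✓
Satisfying worlds: {w1, w2, w3}.
So [][](~q & p) fails at the other 1 world.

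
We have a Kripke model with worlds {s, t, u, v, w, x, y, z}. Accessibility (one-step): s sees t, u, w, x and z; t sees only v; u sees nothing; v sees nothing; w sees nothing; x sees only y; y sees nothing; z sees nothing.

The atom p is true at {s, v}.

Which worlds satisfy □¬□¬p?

s: successors {t, u, w, x, z}; ¬□¬p there: t:T, u:F, w:F, x:F, z:F. ✗
t: successors {v}; ¬□¬p there: v:F. ✗
u: no successors, so □¬□¬p holds vacuously. ✓
v: no successors, so □¬□¬p holds vacuously. ✓
w: no successors, so □¬□¬p holds vacuously. ✓
x: successors {y}; ¬□¬p there: y:F. ✗
y: no successors, so □¬□¬p holds vacuously. ✓
z: no successors, so □¬□¬p holds vacuously. ✓

{u, v, w, y, z}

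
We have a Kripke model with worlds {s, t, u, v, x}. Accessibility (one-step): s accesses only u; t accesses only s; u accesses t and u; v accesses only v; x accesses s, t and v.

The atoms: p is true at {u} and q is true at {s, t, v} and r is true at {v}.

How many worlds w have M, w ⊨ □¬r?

3

s: successors {u}; ¬r there: u:T. ✓
t: successors {s}; ¬r there: s:T. ✓
u: successors {t, u}; ¬r there: t:T, u:T. ✓
v: successors {v}; ¬r there: v:F. ✗
x: successors {s, t, v}; ¬r there: s:T, t:T, v:F. ✗
Satisfying worlds: {s, t, u}.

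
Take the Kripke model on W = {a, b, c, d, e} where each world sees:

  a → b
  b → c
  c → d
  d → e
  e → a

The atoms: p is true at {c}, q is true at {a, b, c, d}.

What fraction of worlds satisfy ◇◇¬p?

a: successors {b}; ◇¬p there: b:F. ✗
b: successors {c}; ◇¬p there: c:T. ✓
c: successors {d}; ◇¬p there: d:T. ✓
d: successors {e}; ◇¬p there: e:T. ✓
e: successors {a}; ◇¬p there: a:T. ✓
That's 4 of 5 worlds, so 4/5.

4/5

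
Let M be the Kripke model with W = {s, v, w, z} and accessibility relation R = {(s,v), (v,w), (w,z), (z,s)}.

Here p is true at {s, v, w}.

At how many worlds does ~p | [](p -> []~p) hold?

s: ~p is F, [](p -> []~p) is F. ✗
v: ~p is F, [](p -> []~p) is T. ✓
w: ~p is F, [](p -> []~p) is T. ✓
z: ~p is T, [](p -> []~p) is F. ✓
Satisfying worlds: {v, w, z}.

3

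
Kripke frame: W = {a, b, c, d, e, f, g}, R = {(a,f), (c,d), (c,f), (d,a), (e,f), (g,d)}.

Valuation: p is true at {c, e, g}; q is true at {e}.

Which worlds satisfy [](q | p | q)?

{b, f}

a: successors {f}; q | p | q there: f:F. ✗
b: no successors, so [](q | p | q) holds vacuously. ✓
c: successors {d, f}; q | p | q there: d:F, f:F. ✗
d: successors {a}; q | p | q there: a:F. ✗
e: successors {f}; q | p | q there: f:F. ✗
f: no successors, so [](q | p | q) holds vacuously. ✓
g: successors {d}; q | p | q there: d:F. ✗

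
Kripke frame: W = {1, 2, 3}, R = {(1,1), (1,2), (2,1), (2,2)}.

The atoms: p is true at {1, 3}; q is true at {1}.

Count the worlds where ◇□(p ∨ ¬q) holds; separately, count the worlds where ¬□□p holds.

For ◇□(p ∨ ¬q):
1: successors {1, 2}; □(p ∨ ¬q) there: 1:T, 2:T. ✓
2: successors {1, 2}; □(p ∨ ¬q) there: 1:T, 2:T. ✓
3: no successors, so ◇□(p ∨ ¬q) fails. ✗
— 2 worlds.
For ¬□□p:
1: □□p is F. ✓
2: □□p is F. ✓
3: □□p is T. ✗
— 2 worlds.

2 and 2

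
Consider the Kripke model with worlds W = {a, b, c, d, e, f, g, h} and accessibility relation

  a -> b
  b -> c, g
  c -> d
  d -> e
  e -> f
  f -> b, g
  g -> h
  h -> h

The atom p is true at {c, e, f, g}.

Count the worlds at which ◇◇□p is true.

a: successors {b}; ◇□p there: b:F. ✗
b: successors {c, g}; ◇□p there: c:T, g:F. ✓
c: successors {d}; ◇□p there: d:T. ✓
d: successors {e}; ◇□p there: e:F. ✗
e: successors {f}; ◇□p there: f:T. ✓
f: successors {b, g}; ◇□p there: b:F, g:F. ✗
g: successors {h}; ◇□p there: h:F. ✗
h: successors {h}; ◇□p there: h:F. ✗
Satisfying worlds: {b, c, e}.

3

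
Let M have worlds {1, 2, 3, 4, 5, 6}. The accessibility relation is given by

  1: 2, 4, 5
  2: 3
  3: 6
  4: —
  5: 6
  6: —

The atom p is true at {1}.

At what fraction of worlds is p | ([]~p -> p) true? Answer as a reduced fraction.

1/6

1: p is T, []~p -> p is T. ✓
2: p is F, []~p -> p is F. ✗
3: p is F, []~p -> p is F. ✗
4: p is F, []~p -> p is F. ✗
5: p is F, []~p -> p is F. ✗
6: p is F, []~p -> p is F. ✗
That's 1 of 6 worlds, so 1/6.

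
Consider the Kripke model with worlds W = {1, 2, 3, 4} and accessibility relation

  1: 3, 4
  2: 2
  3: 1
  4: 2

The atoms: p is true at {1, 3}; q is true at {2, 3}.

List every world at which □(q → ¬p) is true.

{2, 3, 4}

1: successors {3, 4}; q → ¬p there: 3:F, 4:T. ✗
2: successors {2}; q → ¬p there: 2:T. ✓
3: successors {1}; q → ¬p there: 1:T. ✓
4: successors {2}; q → ¬p there: 2:T. ✓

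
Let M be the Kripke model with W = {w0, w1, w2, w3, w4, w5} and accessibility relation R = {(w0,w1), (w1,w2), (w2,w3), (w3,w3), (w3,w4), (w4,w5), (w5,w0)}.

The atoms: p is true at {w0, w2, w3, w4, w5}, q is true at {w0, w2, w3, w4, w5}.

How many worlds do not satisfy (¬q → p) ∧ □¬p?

w0: ¬q → p is T, □¬p is T. ✓
w1: ¬q → p is F, □¬p is F. ✗
w2: ¬q → p is T, □¬p is F. ✗
w3: ¬q → p is T, □¬p is F. ✗
w4: ¬q → p is T, □¬p is F. ✗
w5: ¬q → p is T, □¬p is F. ✗
Satisfying worlds: {w0}.
So (¬q → p) ∧ □¬p fails at the other 5 worlds.

5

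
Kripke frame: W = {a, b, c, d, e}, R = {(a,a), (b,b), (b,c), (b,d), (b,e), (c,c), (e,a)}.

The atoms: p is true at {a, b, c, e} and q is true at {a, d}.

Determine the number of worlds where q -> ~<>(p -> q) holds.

4

a: q is T, ~<>(p -> q) is F. ✗
b: q is F, ~<>(p -> q) is F. ✓
c: q is F, ~<>(p -> q) is T. ✓
d: q is T, ~<>(p -> q) is T. ✓
e: q is F, ~<>(p -> q) is F. ✓
Satisfying worlds: {b, c, d, e}.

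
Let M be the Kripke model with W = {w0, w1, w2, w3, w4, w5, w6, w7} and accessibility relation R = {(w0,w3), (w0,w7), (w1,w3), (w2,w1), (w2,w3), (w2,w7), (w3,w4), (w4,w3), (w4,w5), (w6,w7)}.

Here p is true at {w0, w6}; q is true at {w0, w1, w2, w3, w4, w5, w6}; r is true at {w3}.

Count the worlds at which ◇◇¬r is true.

5

w0: successors {w3, w7}; ◇¬r there: w3:T, w7:F. ✓
w1: successors {w3}; ◇¬r there: w3:T. ✓
w2: successors {w1, w3, w7}; ◇¬r there: w1:F, w3:T, w7:F. ✓
w3: successors {w4}; ◇¬r there: w4:T. ✓
w4: successors {w3, w5}; ◇¬r there: w3:T, w5:F. ✓
w5: no successors, so ◇◇¬r fails. ✗
w6: successors {w7}; ◇¬r there: w7:F. ✗
w7: no successors, so ◇◇¬r fails. ✗
Satisfying worlds: {w0, w1, w2, w3, w4}.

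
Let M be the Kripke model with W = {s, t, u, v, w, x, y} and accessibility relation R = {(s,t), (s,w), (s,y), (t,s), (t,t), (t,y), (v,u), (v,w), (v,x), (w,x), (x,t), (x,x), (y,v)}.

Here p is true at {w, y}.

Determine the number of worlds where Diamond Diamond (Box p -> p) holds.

s: successors {t, w, y}; Diamond (Box p -> p) there: t:T, w:T, y:T. ✓
t: successors {s, t, y}; Diamond (Box p -> p) there: s:T, t:T, y:T. ✓
u: no successors, so Diamond Diamond (Box p -> p) fails. ✗
v: successors {u, w, x}; Diamond (Box p -> p) there: u:F, w:T, x:T. ✓
w: successors {x}; Diamond (Box p -> p) there: x:T. ✓
x: successors {t, x}; Diamond (Box p -> p) there: t:T, x:T. ✓
y: successors {v}; Diamond (Box p -> p) there: v:T. ✓
Satisfying worlds: {s, t, v, w, x, y}.

6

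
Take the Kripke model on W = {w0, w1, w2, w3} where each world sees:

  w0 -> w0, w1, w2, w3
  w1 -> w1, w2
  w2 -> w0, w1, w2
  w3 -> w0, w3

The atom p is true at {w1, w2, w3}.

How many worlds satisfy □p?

w0: successors {w0, w1, w2, w3}; p there: w0:F, w1:T, w2:T, w3:T. ✗
w1: successors {w1, w2}; p there: w1:T, w2:T. ✓
w2: successors {w0, w1, w2}; p there: w0:F, w1:T, w2:T. ✗
w3: successors {w0, w3}; p there: w0:F, w3:T. ✗
Satisfying worlds: {w1}.

1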